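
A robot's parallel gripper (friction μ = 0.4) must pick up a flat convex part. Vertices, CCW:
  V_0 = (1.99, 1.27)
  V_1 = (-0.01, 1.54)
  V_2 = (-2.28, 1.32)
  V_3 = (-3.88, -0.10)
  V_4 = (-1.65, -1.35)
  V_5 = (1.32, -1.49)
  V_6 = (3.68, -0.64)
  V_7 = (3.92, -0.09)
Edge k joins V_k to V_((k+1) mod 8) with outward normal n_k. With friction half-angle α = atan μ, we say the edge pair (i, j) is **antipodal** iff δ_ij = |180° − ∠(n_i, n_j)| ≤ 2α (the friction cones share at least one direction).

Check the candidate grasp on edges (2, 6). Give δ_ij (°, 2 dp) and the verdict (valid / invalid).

α = atan 0.4 = 21.80°;  2α = 43.60°
edge 2: e_2 = (-1.60, -1.42);  n_2 = (-0.6638, +0.7479)
edge 6: e_6 = (+0.24, +0.55);  n_6 = (+0.9165, -0.3999)
∠(n_2, n_6) = 155.16°
δ = |180° − 155.16°| = 24.84°
24.84° ≤ 2α = 43.60°  →  valid

δ = 24.84°, valid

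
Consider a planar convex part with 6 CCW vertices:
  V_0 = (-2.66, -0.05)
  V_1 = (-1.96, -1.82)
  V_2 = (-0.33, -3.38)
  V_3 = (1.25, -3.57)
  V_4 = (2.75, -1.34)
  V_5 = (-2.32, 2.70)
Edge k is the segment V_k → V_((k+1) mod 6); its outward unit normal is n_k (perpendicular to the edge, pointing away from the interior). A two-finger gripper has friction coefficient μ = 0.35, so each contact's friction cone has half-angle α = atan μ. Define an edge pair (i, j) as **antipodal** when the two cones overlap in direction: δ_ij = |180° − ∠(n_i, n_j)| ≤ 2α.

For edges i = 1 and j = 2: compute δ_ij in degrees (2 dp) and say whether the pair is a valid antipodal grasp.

δ = 143.11°, invalid

α = atan 0.35 = 19.29°;  2α = 38.58°
edge 1: e_1 = (+1.63, -1.56);  n_1 = (-0.6914, -0.7224)
edge 2: e_2 = (+1.58, -0.19);  n_2 = (-0.1194, -0.9928)
∠(n_1, n_2) = 36.89°
δ = |180° − 36.89°| = 143.11°
143.11° > 2α = 38.58°  →  invalid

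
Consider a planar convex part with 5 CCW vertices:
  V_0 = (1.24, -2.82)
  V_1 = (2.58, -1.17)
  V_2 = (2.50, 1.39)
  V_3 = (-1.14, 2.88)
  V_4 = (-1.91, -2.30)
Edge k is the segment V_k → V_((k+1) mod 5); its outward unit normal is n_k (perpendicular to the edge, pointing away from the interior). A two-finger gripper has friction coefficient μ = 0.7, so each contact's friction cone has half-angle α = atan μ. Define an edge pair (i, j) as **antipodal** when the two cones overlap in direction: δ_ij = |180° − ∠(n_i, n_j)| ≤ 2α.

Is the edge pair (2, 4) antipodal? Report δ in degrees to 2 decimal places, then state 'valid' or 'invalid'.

α = atan 0.7 = 34.99°;  2α = 69.98°
edge 2: e_2 = (-3.64, +1.49);  n_2 = (+0.3788, +0.9255)
edge 4: e_4 = (+3.15, -0.52);  n_4 = (-0.1629, -0.9866)
∠(n_2, n_4) = 167.11°
δ = |180° − 167.11°| = 12.89°
12.89° ≤ 2α = 69.98°  →  valid

δ = 12.89°, valid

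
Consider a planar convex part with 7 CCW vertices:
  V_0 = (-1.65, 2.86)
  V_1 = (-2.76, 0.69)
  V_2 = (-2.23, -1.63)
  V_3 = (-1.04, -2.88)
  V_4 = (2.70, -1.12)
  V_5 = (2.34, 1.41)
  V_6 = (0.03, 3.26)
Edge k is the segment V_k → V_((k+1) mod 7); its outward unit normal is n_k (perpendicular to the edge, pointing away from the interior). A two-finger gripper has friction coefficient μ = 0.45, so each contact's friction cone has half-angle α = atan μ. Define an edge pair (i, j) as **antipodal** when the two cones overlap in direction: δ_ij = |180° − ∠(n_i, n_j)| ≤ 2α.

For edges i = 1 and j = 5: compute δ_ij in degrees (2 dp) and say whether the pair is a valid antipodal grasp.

α = atan 0.45 = 24.23°;  2α = 48.46°
edge 1: e_1 = (+0.53, -2.32);  n_1 = (-0.9749, -0.2227)
edge 5: e_5 = (-2.31, +1.85);  n_5 = (+0.6251, +0.7805)
∠(n_1, n_5) = 141.56°
δ = |180° − 141.56°| = 38.44°
38.44° ≤ 2α = 48.46°  →  valid

δ = 38.44°, valid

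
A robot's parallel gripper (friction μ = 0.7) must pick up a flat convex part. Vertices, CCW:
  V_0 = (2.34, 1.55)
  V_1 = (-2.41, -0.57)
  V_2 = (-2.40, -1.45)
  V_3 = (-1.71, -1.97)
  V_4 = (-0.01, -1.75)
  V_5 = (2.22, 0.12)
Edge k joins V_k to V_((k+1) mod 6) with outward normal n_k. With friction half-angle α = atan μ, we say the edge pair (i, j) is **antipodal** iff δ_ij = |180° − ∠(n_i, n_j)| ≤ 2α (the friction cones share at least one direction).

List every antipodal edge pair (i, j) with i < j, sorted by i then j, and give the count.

α = atan 0.7 = 34.99°;  2α = 69.98°
n_0 = (-0.4076, +0.9132)
n_1 = (-0.9999, -0.0114)
n_2 = (-0.6019, -0.7986)
n_3 = (+0.1283, -0.9917)
n_4 = (+0.6425, -0.7662)
n_5 = (+0.9965, -0.0836)
  (0,1): δ = 113.40°  ·
  (0,2): δ = 61.05°  ✓
  (0,3): δ = 16.68°  ✓
  (0,4): δ = 15.93°  ✓
  (0,5): δ = 61.15°  ✓
  (1,2): δ = 127.65°  ·
  (1,3): δ = 83.28°  ·
  (1,4): δ = 50.67°  ✓
  (1,5): δ = 5.45°  ✓
  (2,3): δ = 135.62°  ·
  (2,4): δ = 103.02°  ·
  (2,5): δ = 57.79°  ✓
  (3,4): δ = 147.39°  ·
  (3,5): δ = 102.17°  ·
  (4,5): δ = 134.78°  ·
antipodal pairs: 7

count = 7; pairs: (0,2), (0,3), (0,4), (0,5), (1,4), (1,5), (2,5)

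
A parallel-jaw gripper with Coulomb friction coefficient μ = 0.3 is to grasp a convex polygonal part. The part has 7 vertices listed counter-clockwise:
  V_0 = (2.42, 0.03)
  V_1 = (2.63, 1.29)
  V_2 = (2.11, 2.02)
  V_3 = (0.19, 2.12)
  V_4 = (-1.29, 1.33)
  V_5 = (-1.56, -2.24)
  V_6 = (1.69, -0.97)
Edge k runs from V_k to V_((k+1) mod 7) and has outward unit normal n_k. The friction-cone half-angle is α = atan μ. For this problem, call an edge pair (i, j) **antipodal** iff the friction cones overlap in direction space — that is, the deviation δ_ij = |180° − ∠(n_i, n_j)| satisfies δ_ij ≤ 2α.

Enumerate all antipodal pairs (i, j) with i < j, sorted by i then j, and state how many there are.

count = 5; pairs: (0,4), (2,5), (3,5), (3,6), (4,6)

α = atan 0.3 = 16.70°;  2α = 33.40°
n_0 = (+0.9864, -0.1644)
n_1 = (+0.8145, +0.5802)
n_2 = (+0.0520, +0.9986)
n_3 = (-0.4709, +0.8822)
n_4 = (-0.9972, +0.0754)
n_5 = (+0.3640, -0.9314)
n_6 = (+0.8077, -0.5896)
  (0,1): δ = 135.07°  ·
  (0,2): δ = 83.52°  ·
  (0,3): δ = 52.45°  ·
  (0,4): δ = 5.14°  ✓
  (0,5): δ = 120.81°  ·
  (0,6): δ = 153.33°  ·
  (1,2): δ = 128.44°  ·
  (1,3): δ = 97.37°  ·
  (1,4): δ = 39.79°  ·
  (1,5): δ = 75.88°  ·
  (1,6): δ = 108.41°  ·
  (2,3): δ = 148.93°  ·
  (2,4): δ = 91.34°  ·
  (2,5): δ = 24.33°  ✓
  (2,6): δ = 56.85°  ·
  (3,4): δ = 122.42°  ·
  (3,5): δ = 6.75°  ✓
  (3,6): δ = 25.78°  ✓
  (4,5): δ = 64.33°  ·
  (4,6): δ = 31.80°  ✓
  (5,6): δ = 147.47°  ·
antipodal pairs: 5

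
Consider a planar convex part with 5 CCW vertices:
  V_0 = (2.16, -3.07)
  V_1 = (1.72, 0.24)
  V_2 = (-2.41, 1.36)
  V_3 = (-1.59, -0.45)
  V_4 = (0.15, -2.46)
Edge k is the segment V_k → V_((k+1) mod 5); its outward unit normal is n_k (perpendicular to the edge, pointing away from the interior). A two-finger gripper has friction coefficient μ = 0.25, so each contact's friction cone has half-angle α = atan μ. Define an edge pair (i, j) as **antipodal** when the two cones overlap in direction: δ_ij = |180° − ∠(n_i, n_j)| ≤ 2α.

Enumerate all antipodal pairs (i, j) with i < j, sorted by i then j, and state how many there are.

count = 2; pairs: (0,2), (1,4)

α = atan 0.25 = 14.04°;  2α = 28.07°
n_0 = (+0.9913, +0.1318)
n_1 = (+0.2617, +0.9651)
n_2 = (-0.9109, -0.4127)
n_3 = (-0.7561, -0.6545)
n_4 = (-0.2904, -0.9569)
  (0,1): δ = 112.74°  ·
  (0,2): δ = 16.80°  ✓
  (0,3): δ = 33.31°  ·
  (0,4): δ = 65.55°  ·
  (1,2): δ = 50.45°  ·
  (1,3): δ = 33.95°  ·
  (1,4): δ = 1.71°  ✓
  (2,3): δ = 163.49°  ·
  (2,4): δ = 131.25°  ·
  (3,4): δ = 147.76°  ·
antipodal pairs: 2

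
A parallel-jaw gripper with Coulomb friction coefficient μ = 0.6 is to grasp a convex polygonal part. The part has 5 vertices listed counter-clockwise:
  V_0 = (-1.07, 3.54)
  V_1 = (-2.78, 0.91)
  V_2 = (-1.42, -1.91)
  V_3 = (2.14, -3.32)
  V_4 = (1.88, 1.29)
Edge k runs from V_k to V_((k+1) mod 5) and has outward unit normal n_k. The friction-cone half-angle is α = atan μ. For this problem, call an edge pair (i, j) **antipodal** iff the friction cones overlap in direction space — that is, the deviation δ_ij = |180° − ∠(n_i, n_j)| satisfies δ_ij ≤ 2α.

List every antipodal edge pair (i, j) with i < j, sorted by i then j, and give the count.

α = atan 0.6 = 30.96°;  2α = 61.93°
n_0 = (-0.8384, +0.5451)
n_1 = (-0.9007, -0.4344)
n_2 = (-0.3682, -0.9297)
n_3 = (+0.9984, +0.0563)
n_4 = (+0.6064, +0.7951)
  (0,1): δ = 121.22°  ·
  (0,2): δ = 78.58°  ·
  (0,3): δ = 36.26°  ✓
  (0,4): δ = 85.70°  ·
  (1,2): δ = 137.35°  ·
  (1,3): δ = 22.52°  ✓
  (1,4): δ = 26.92°  ✓
  (2,3): δ = 65.17°  ·
  (2,4): δ = 15.73°  ✓
  (3,4): δ = 130.56°  ·
antipodal pairs: 4

count = 4; pairs: (0,3), (1,3), (1,4), (2,4)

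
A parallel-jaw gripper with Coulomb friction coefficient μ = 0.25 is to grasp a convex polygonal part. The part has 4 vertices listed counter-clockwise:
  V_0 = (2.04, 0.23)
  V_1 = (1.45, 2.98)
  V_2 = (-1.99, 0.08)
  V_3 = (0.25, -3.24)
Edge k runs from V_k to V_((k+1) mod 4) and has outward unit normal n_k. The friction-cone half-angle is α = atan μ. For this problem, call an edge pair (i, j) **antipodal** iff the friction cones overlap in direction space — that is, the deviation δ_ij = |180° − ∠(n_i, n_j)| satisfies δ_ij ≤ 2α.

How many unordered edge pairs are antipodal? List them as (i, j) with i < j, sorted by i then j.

count = 2; pairs: (0,2), (1,3)

α = atan 0.25 = 14.04°;  2α = 28.07°
n_0 = (+0.9778, +0.2098)
n_1 = (-0.6445, +0.7646)
n_2 = (-0.8290, -0.5593)
n_3 = (+0.8887, -0.4584)
  (0,1): δ = 61.98°  ·
  (0,2): δ = 21.90°  ✓
  (0,3): δ = 140.60°  ·
  (1,2): δ = 96.12°  ·
  (1,3): δ = 22.58°  ✓
  (2,3): δ = 61.29°  ·
antipodal pairs: 2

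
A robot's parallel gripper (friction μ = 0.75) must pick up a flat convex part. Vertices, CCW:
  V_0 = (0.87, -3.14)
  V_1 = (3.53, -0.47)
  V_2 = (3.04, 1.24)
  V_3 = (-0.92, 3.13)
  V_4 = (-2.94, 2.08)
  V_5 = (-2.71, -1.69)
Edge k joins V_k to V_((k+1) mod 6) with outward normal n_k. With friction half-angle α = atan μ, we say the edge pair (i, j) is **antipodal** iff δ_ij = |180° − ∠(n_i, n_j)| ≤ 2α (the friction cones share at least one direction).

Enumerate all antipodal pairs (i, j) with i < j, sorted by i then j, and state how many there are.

α = atan 0.75 = 36.87°;  2α = 73.74°
n_0 = (+0.7084, -0.7058)
n_1 = (+0.9613, +0.2755)
n_2 = (+0.4307, +0.9025)
n_3 = (-0.4612, +0.8873)
n_4 = (-0.9981, -0.0609)
n_5 = (-0.3754, -0.9269)
  (0,1): δ = 119.12°  ·
  (0,2): δ = 70.62°  ✓
  (0,3): δ = 17.64°  ✓
  (0,4): δ = 48.38°  ✓
  (0,5): δ = 112.84°  ·
  (1,2): δ = 131.50°  ·
  (1,3): δ = 78.52°  ·
  (1,4): δ = 12.50°  ✓
  (1,5): δ = 51.96°  ✓
  (2,3): δ = 127.02°  ·
  (2,4): δ = 60.99°  ✓
  (2,5): δ = 3.46°  ✓
  (3,4): δ = 113.97°  ·
  (3,5): δ = 49.51°  ✓
  (4,5): δ = 115.54°  ·
antipodal pairs: 8

count = 8; pairs: (0,2), (0,3), (0,4), (1,4), (1,5), (2,4), (2,5), (3,5)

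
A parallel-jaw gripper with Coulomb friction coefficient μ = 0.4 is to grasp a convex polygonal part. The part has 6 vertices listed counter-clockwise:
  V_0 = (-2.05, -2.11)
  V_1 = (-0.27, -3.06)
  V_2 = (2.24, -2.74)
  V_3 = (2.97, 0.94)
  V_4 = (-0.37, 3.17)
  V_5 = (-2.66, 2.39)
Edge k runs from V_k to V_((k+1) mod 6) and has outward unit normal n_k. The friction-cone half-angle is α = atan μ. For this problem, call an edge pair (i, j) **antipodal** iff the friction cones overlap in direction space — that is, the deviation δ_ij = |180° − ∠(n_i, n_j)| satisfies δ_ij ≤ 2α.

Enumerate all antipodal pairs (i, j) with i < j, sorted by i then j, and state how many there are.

count = 4; pairs: (0,3), (1,3), (1,4), (2,5)

α = atan 0.4 = 21.80°;  2α = 43.60°
n_0 = (-0.4708, -0.8822)
n_1 = (+0.1265, -0.9920)
n_2 = (+0.9809, -0.1946)
n_3 = (+0.5553, +0.8317)
n_4 = (-0.3224, +0.9466)
n_5 = (-0.9909, -0.1343)
  (0,1): δ = 144.65°  ·
  (0,2): δ = 73.13°  ·
  (0,3): δ = 5.64°  ✓
  (0,4): δ = 46.90°  ·
  (0,5): δ = 125.81°  ·
  (1,2): δ = 108.49°  ·
  (1,3): δ = 41.00°  ✓
  (1,4): δ = 11.54°  ✓
  (1,5): δ = 90.45°  ·
  (2,3): δ = 112.51°  ·
  (2,4): δ = 59.97°  ·
  (2,5): δ = 18.94°  ✓
  (3,4): δ = 127.46°  ·
  (3,5): δ = 48.55°  ·
  (4,5): δ = 101.09°  ·
antipodal pairs: 4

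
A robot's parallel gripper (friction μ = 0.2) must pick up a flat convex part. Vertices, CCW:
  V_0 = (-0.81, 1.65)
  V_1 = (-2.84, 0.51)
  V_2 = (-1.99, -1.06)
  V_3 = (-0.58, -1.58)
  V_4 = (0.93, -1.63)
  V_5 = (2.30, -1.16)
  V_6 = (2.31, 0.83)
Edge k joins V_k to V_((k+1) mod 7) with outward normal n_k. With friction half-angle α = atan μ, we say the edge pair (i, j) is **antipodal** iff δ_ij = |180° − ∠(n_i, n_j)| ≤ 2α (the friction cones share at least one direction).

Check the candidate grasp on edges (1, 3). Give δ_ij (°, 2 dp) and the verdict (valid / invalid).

α = atan 0.2 = 11.31°;  2α = 22.62°
edge 1: e_1 = (+0.85, -1.57);  n_1 = (-0.8794, -0.4761)
edge 3: e_3 = (+1.51, -0.05);  n_3 = (-0.0331, -0.9995)
∠(n_1, n_3) = 59.67°
δ = |180° − 59.67°| = 120.33°
120.33° > 2α = 22.62°  →  invalid

δ = 120.33°, invalid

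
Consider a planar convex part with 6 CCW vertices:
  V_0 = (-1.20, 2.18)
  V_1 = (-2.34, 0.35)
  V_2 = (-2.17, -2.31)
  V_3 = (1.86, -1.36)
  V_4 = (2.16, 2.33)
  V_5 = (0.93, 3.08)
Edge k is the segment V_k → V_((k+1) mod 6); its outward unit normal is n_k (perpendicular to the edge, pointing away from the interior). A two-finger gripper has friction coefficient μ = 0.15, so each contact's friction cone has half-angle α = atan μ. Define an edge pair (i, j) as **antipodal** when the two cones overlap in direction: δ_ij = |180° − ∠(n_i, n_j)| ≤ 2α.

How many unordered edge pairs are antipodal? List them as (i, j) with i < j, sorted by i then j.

count = 2; pairs: (1,3), (2,5)

α = atan 0.15 = 8.53°;  2α = 17.06°
n_0 = (-0.8488, +0.5287)
n_1 = (-0.9980, -0.0638)
n_2 = (+0.2294, -0.9733)
n_3 = (+0.9967, -0.0810)
n_4 = (+0.5206, +0.8538)
n_5 = (-0.3892, +0.9211)
  (0,1): δ = 144.42°  ·
  (0,2): δ = 44.81°  ·
  (0,3): δ = 27.27°  ·
  (0,4): δ = 90.55°  ·
  (0,5): δ = 144.83°  ·
  (1,2): δ = 80.39°  ·
  (1,3): δ = 8.30°  ✓
  (1,4): δ = 54.97°  ·
  (1,5): δ = 109.25°  ·
  (2,3): δ = 107.91°  ·
  (2,4): δ = 44.64°  ·
  (2,5): δ = 9.64°  ✓
  (3,4): δ = 116.73°  ·
  (3,5): δ = 62.45°  ·
  (4,5): δ = 125.72°  ·
antipodal pairs: 2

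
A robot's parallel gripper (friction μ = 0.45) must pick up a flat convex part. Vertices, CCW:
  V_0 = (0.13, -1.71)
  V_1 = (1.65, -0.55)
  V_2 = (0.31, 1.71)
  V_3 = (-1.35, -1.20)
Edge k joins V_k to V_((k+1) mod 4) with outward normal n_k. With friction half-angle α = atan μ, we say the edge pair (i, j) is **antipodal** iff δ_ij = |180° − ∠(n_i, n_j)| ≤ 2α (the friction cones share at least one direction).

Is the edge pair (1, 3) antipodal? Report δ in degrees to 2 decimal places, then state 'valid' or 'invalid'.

α = atan 0.45 = 24.23°;  2α = 48.46°
edge 1: e_1 = (-1.34, +2.26);  n_1 = (+0.8602, +0.5100)
edge 3: e_3 = (+1.48, -0.51);  n_3 = (-0.3258, -0.9454)
∠(n_1, n_3) = 139.68°
δ = |180° − 139.68°| = 40.32°
40.32° ≤ 2α = 48.46°  →  valid

δ = 40.32°, valid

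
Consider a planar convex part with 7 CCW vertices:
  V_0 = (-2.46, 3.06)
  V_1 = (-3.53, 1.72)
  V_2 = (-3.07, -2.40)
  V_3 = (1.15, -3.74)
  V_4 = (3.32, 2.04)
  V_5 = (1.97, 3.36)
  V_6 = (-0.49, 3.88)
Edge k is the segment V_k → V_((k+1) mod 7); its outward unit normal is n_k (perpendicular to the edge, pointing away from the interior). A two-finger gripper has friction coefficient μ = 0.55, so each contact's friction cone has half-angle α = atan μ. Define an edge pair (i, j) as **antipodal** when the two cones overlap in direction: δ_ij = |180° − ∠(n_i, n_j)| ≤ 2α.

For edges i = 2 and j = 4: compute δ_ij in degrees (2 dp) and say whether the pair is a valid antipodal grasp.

δ = 26.74°, valid

α = atan 0.55 = 28.81°;  2α = 57.62°
edge 2: e_2 = (+4.22, -1.34);  n_2 = (-0.3026, -0.9531)
edge 4: e_4 = (-1.35, +1.32);  n_4 = (+0.6991, +0.7150)
∠(n_2, n_4) = 153.26°
δ = |180° − 153.26°| = 26.74°
26.74° ≤ 2α = 57.62°  →  valid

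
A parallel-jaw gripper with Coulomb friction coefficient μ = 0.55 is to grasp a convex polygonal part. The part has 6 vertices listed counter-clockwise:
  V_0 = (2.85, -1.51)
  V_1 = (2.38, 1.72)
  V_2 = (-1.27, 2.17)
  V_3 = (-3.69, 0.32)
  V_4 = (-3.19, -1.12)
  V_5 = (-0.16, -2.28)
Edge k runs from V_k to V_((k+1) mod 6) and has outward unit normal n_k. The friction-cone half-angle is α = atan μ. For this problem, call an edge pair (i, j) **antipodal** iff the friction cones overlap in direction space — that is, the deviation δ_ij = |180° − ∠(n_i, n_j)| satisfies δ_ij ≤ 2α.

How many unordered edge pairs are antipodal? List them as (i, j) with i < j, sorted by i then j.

α = atan 0.55 = 28.81°;  2α = 57.62°
n_0 = (+0.9896, +0.1440)
n_1 = (+0.1224, +0.9925)
n_2 = (-0.6073, +0.7945)
n_3 = (-0.9447, -0.3280)
n_4 = (-0.3575, -0.9339)
n_5 = (+0.2478, -0.9688)
  (0,1): δ = 105.31°  ·
  (0,2): δ = 60.88°  ·
  (0,3): δ = 10.87°  ✓
  (0,4): δ = 60.77°  ·
  (0,5): δ = 96.07°  ·
  (1,2): δ = 135.58°  ·
  (1,3): δ = 63.82°  ·
  (1,4): δ = 13.92°  ✓
  (1,5): δ = 21.38°  ✓
  (2,3): δ = 108.25°  ·
  (2,4): δ = 58.35°  ·
  (2,5): δ = 23.05°  ✓
  (3,4): δ = 130.10°  ·
  (3,5): δ = 94.80°  ·
  (4,5): δ = 144.70°  ·
antipodal pairs: 4

count = 4; pairs: (0,3), (1,4), (1,5), (2,5)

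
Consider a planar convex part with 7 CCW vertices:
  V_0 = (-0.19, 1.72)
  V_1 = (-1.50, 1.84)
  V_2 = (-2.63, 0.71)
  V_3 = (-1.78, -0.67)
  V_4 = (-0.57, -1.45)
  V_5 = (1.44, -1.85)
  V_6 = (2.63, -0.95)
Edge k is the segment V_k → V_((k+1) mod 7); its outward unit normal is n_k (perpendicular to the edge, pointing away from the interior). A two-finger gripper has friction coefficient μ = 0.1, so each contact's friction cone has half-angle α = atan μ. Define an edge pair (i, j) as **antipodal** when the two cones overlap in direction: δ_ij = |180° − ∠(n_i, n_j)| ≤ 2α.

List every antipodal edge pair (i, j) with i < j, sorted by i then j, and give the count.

α = atan 0.1 = 5.71°;  2α = 11.42°
n_0 = (+0.0912, +0.9958)
n_1 = (-0.7071, +0.7071)
n_2 = (-0.8514, -0.5244)
n_3 = (-0.5418, -0.8405)
n_4 = (-0.1952, -0.9808)
n_5 = (+0.6032, -0.7976)
n_6 = (+0.6875, +0.7262)
  (0,1): δ = 129.77°  ·
  (0,2): δ = 53.14°  ·
  (0,3): δ = 27.57°  ·
  (0,4): δ = 6.02°  ✓
  (0,5): δ = 42.33°  ·
  (0,6): δ = 141.80°  ·
  (1,2): δ = 103.37°  ·
  (1,3): δ = 77.81°  ·
  (1,4): δ = 56.26°  ·
  (1,5): δ = 7.90°  ✓
  (1,6): δ = 91.57°  ·
  (2,3): δ = 154.44°  ·
  (2,4): δ = 132.89°  ·
  (2,5): δ = 84.53°  ·
  (2,6): δ = 14.93°  ·
  (3,4): δ = 158.45°  ·
  (3,5): δ = 110.09°  ·
  (3,6): δ = 10.63°  ✓
  (4,5): δ = 131.64°  ·
  (4,6): δ = 32.18°  ·
  (5,6): δ = 80.54°  ·
antipodal pairs: 3

count = 3; pairs: (0,4), (1,5), (3,6)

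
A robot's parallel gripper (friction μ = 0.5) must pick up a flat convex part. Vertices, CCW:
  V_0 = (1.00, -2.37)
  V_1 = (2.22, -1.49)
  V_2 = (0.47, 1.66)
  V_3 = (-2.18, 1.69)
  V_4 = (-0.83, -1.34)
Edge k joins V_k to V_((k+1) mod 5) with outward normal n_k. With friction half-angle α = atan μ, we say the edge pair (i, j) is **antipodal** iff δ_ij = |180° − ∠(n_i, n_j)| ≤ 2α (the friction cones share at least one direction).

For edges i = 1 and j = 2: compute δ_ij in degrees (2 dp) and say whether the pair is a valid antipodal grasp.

δ = 119.70°, invalid

α = atan 0.5 = 26.57°;  2α = 53.13°
edge 1: e_1 = (-1.75, +3.15);  n_1 = (+0.8742, +0.4856)
edge 2: e_2 = (-2.65, +0.03);  n_2 = (+0.0113, +0.9999)
∠(n_1, n_2) = 60.30°
δ = |180° − 60.30°| = 119.70°
119.70° > 2α = 53.13°  →  invalid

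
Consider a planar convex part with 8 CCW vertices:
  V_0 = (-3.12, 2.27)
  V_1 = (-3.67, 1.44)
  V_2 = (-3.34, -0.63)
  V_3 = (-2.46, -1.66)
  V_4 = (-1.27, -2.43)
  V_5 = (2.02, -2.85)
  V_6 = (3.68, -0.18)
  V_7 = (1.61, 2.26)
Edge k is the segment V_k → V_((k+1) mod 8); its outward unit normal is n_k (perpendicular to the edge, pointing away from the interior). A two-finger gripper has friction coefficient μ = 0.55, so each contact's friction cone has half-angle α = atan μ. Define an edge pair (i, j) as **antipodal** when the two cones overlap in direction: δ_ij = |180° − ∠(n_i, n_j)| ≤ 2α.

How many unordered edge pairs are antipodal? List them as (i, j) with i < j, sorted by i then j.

count = 9; pairs: (0,5), (1,5), (1,6), (2,6), (2,7), (3,6), (3,7), (4,6), (4,7)

α = atan 0.55 = 28.81°;  2α = 57.62°
n_0 = (-0.8336, +0.5524)
n_1 = (-0.9875, -0.1574)
n_2 = (-0.7603, -0.6496)
n_3 = (-0.5433, -0.8396)
n_4 = (-0.1266, -0.9919)
n_5 = (+0.8492, -0.5280)
n_6 = (+0.7626, +0.6469)
n_7 = (+0.0021, +1.0000)
  (0,1): δ = 137.41°  ·
  (0,2): δ = 105.96°  ·
  (0,3): δ = 89.37°  ·
  (0,4): δ = 63.74°  ·
  (0,5): δ = 1.66°  ✓
  (0,6): δ = 73.84°  ·
  (0,7): δ = 123.41°  ·
  (1,2): δ = 148.55°  ·
  (1,3): δ = 131.96°  ·
  (1,4): δ = 106.33°  ·
  (1,5): δ = 40.93°  ✓
  (1,6): δ = 31.25°  ✓
  (1,7): δ = 80.82°  ·
  (2,3): δ = 163.41°  ·
  (2,4): δ = 137.78°  ·
  (2,5): δ = 72.38°  ·
  (2,6): δ = 0.20°  ✓
  (2,7): δ = 49.37°  ✓
  (3,4): δ = 154.37°  ·
  (3,5): δ = 88.96°  ·
  (3,6): δ = 16.78°  ✓
  (3,7): δ = 32.78°  ✓
  (4,5): δ = 114.60°  ·
  (4,6): δ = 42.42°  ✓
  (4,7): δ = 7.15°  ✓
  (5,6): δ = 107.82°  ·
  (5,7): δ = 58.25°  ·
  (6,7): δ = 130.43°  ·
antipodal pairs: 9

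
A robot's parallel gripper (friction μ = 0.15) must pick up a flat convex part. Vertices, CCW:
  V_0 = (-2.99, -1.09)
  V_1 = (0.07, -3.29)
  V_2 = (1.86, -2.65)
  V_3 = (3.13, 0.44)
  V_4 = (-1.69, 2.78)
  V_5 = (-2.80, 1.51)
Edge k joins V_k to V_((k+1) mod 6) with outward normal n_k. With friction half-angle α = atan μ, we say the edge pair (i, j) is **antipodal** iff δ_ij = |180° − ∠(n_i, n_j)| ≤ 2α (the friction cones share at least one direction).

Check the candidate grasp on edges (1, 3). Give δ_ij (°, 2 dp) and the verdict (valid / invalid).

δ = 45.57°, invalid

α = atan 0.15 = 8.53°;  2α = 17.06°
edge 1: e_1 = (+1.79, +0.64);  n_1 = (+0.3367, -0.9416)
edge 3: e_3 = (-4.82, +2.34);  n_3 = (+0.4367, +0.8996)
∠(n_1, n_3) = 134.43°
δ = |180° − 134.43°| = 45.57°
45.57° > 2α = 17.06°  →  invalid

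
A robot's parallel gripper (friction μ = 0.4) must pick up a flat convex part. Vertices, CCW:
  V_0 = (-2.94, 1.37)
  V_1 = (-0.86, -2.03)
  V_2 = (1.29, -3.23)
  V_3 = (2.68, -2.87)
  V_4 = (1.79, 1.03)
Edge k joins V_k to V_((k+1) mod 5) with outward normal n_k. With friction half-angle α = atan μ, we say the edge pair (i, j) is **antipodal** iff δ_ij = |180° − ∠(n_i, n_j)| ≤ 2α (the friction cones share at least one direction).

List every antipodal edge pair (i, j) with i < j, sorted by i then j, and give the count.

α = atan 0.4 = 21.80°;  2α = 43.60°
n_0 = (-0.8530, -0.5219)
n_1 = (-0.4874, -0.8732)
n_2 = (+0.2507, -0.9681)
n_3 = (+0.9749, +0.2225)
n_4 = (+0.0717, +0.9974)
  (0,1): δ = 150.62°  ·
  (0,2): δ = 106.94°  ·
  (0,3): δ = 18.60°  ✓
  (0,4): δ = 54.43°  ·
  (1,2): δ = 136.31°  ·
  (1,3): δ = 47.98°  ·
  (1,4): δ = 25.06°  ✓
  (2,3): δ = 91.67°  ·
  (2,4): δ = 18.63°  ✓
  (3,4): δ = 106.97°  ·
antipodal pairs: 3

count = 3; pairs: (0,3), (1,4), (2,4)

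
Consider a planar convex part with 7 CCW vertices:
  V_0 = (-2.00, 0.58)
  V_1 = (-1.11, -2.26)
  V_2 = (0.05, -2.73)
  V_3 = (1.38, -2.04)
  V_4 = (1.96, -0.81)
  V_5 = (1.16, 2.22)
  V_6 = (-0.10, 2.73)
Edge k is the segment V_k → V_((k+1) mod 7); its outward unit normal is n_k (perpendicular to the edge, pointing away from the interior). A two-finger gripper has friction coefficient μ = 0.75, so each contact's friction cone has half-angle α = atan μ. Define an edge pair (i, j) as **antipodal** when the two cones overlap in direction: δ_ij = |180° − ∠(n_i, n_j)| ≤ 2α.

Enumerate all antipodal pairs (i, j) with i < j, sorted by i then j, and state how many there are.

count = 10; pairs: (0,3), (0,4), (0,5), (1,4), (1,5), (1,6), (2,5), (2,6), (3,6), (4,6)

α = atan 0.75 = 36.87°;  2α = 73.74°
n_0 = (-0.9542, -0.2990)
n_1 = (-0.3755, -0.9268)
n_2 = (+0.4605, -0.8877)
n_3 = (+0.9045, -0.4265)
n_4 = (+0.9669, +0.2553)
n_5 = (+0.3752, +0.9269)
n_6 = (-0.7493, +0.6622)
  (0,1): δ = 129.46°  ·
  (0,2): δ = 79.98°  ·
  (0,3): δ = 42.65°  ✓
  (0,4): δ = 2.61°  ✓
  (0,5): δ = 50.56°  ✓
  (0,6): δ = 121.13°  ·
  (1,2): δ = 130.52°  ·
  (1,3): δ = 93.19°  ·
  (1,4): δ = 53.15°  ✓
  (1,5): δ = 0.02°  ✓
  (1,6): δ = 70.59°  ✓
  (2,3): δ = 142.67°  ·
  (2,4): δ = 102.63°  ·
  (2,5): δ = 49.46°  ✓
  (2,6): δ = 21.11°  ✓
  (3,4): δ = 139.96°  ·
  (3,5): δ = 86.79°  ·
  (3,6): δ = 16.22°  ✓
  (4,5): δ = 126.83°  ·
  (4,6): δ = 56.26°  ✓
  (5,6): δ = 109.43°  ·
antipodal pairs: 10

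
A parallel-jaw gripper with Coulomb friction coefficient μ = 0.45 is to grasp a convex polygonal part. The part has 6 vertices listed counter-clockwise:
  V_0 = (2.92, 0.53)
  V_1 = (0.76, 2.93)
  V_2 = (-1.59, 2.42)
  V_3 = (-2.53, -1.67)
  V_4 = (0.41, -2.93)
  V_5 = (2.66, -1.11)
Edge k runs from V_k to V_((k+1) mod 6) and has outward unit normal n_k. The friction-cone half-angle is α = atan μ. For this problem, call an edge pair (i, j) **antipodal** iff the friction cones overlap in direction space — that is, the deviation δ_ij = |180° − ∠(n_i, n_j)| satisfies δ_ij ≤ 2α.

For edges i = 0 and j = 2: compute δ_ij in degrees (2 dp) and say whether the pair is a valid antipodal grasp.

δ = 54.93°, invalid

α = atan 0.45 = 24.23°;  2α = 48.46°
edge 0: e_0 = (-2.16, +2.40);  n_0 = (+0.7433, +0.6690)
edge 2: e_2 = (-0.94, -4.09);  n_2 = (-0.9746, +0.2240)
∠(n_0, n_2) = 125.07°
δ = |180° − 125.07°| = 54.93°
54.93° > 2α = 48.46°  →  invalid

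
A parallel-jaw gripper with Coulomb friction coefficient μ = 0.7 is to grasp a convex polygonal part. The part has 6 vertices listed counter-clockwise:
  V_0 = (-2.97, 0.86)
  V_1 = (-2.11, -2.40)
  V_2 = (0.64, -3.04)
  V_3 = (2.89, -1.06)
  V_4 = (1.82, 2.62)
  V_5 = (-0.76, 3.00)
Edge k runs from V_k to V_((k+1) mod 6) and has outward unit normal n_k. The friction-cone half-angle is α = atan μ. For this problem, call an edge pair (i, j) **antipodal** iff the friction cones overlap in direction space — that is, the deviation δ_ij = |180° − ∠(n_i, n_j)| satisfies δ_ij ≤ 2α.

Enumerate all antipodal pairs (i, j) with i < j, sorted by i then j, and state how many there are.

count = 9; pairs: (0,2), (0,3), (0,4), (1,3), (1,4), (1,5), (2,4), (2,5), (3,5)

α = atan 0.7 = 34.99°;  2α = 69.98°
n_0 = (-0.9669, -0.2551)
n_1 = (-0.2267, -0.9740)
n_2 = (+0.6606, -0.7507)
n_3 = (+0.9602, +0.2792)
n_4 = (+0.1457, +0.9893)
n_5 = (-0.6956, +0.7184)
  (0,1): δ = 117.88°  ·
  (0,2): δ = 63.43°  ✓
  (0,3): δ = 1.43°  ✓
  (0,4): δ = 66.84°  ✓
  (0,5): δ = 119.30°  ·
  (1,2): δ = 125.55°  ·
  (1,3): δ = 60.69°  ✓
  (1,4): δ = 4.72°  ✓
  (1,5): δ = 57.18°  ✓
  (2,3): δ = 115.14°  ·
  (2,4): δ = 49.73°  ✓
  (2,5): δ = 2.73°  ✓
  (3,4): δ = 114.59°  ·
  (3,5): δ = 62.13°  ✓
  (4,5): δ = 127.54°  ·
antipodal pairs: 9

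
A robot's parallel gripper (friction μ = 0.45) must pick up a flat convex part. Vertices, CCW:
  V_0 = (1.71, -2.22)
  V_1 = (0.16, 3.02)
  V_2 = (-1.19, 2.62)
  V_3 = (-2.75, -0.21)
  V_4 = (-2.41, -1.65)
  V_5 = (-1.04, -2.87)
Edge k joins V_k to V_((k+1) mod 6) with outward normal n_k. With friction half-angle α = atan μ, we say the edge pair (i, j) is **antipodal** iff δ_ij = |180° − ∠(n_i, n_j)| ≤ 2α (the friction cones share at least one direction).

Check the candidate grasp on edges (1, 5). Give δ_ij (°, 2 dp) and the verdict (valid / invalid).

α = atan 0.45 = 24.23°;  2α = 48.46°
edge 1: e_1 = (-1.35, -0.40);  n_1 = (-0.2841, +0.9588)
edge 5: e_5 = (+2.75, +0.65);  n_5 = (+0.2300, -0.9732)
∠(n_1, n_5) = 176.79°
δ = |180° − 176.79°| = 3.21°
3.21° ≤ 2α = 48.46°  →  valid

δ = 3.21°, valid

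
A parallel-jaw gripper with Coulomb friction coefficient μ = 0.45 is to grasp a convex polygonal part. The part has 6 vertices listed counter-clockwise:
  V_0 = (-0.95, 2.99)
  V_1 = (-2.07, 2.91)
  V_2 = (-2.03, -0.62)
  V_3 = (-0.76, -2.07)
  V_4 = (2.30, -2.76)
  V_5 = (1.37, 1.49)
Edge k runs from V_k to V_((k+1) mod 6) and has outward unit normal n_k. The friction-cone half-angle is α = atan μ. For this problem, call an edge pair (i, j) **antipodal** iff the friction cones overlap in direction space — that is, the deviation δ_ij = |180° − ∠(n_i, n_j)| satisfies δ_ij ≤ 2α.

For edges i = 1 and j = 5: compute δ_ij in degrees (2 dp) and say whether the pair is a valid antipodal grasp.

α = atan 0.45 = 24.23°;  2α = 48.46°
edge 1: e_1 = (+0.04, -3.53);  n_1 = (-0.9999, -0.0113)
edge 5: e_5 = (-2.32, +1.50);  n_5 = (+0.5430, +0.8398)
∠(n_1, n_5) = 123.53°
δ = |180° − 123.53°| = 56.47°
56.47° > 2α = 48.46°  →  invalid

δ = 56.47°, invalid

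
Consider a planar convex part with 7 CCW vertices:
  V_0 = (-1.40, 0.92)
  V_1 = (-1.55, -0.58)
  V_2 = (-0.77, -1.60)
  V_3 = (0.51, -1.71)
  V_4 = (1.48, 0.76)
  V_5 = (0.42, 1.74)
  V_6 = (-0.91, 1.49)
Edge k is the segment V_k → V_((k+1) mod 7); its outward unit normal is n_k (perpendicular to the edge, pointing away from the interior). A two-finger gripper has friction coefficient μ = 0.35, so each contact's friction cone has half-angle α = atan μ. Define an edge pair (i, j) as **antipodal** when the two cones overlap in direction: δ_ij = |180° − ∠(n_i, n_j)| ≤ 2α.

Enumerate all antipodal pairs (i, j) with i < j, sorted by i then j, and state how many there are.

count = 5; pairs: (0,3), (1,4), (2,4), (2,5), (3,6)

α = atan 0.35 = 19.29°;  2α = 38.58°
n_0 = (-0.9950, +0.0995)
n_1 = (-0.7944, -0.6075)
n_2 = (-0.0856, -0.9963)
n_3 = (+0.9308, -0.3655)
n_4 = (+0.6789, +0.7343)
n_5 = (-0.1847, +0.9828)
n_6 = (-0.7583, +0.6519)
  (0,1): δ = 136.88°  ·
  (0,2): δ = 89.20°  ·
  (0,3): δ = 15.73°  ✓
  (0,4): δ = 52.96°  ·
  (0,5): δ = 106.36°  ·
  (0,6): δ = 145.03°  ·
  (1,2): δ = 132.32°  ·
  (1,3): δ = 58.85°  ·
  (1,4): δ = 9.84°  ✓
  (1,5): δ = 63.24°  ·
  (1,6): δ = 101.91°  ·
  (2,3): δ = 106.53°  ·
  (2,4): δ = 37.84°  ✓
  (2,5): δ = 15.56°  ✓
  (2,6): δ = 54.23°  ·
  (3,4): δ = 111.31°  ·
  (3,5): δ = 57.91°  ·
  (3,6): δ = 19.24°  ✓
  (4,5): δ = 126.60°  ·
  (4,6): δ = 87.93°  ·
  (5,6): δ = 141.33°  ·
antipodal pairs: 5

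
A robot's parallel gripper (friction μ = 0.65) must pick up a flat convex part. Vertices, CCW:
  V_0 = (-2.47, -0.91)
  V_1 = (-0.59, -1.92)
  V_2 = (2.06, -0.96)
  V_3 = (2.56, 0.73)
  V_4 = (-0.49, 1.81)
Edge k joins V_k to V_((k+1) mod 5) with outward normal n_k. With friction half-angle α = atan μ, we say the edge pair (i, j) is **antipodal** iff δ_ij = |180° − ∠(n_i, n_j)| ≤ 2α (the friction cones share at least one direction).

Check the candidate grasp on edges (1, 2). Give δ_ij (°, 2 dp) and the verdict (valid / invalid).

α = atan 0.65 = 33.02°;  2α = 66.05°
edge 1: e_1 = (+2.65, +0.96);  n_1 = (+0.3406, -0.9402)
edge 2: e_2 = (+0.50, +1.69);  n_2 = (+0.9589, -0.2837)
∠(n_1, n_2) = 53.61°
δ = |180° − 53.61°| = 126.39°
126.39° > 2α = 66.05°  →  invalid

δ = 126.39°, invalid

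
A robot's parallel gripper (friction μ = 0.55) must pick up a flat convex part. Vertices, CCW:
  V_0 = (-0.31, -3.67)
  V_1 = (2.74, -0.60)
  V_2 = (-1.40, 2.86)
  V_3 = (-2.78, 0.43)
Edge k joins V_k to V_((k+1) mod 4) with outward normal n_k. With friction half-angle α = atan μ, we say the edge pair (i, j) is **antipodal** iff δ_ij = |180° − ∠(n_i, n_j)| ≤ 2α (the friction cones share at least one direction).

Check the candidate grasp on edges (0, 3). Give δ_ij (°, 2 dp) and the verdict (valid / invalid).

α = atan 0.55 = 28.81°;  2α = 57.62°
edge 0: e_0 = (+3.05, +3.07);  n_0 = (+0.7094, -0.7048)
edge 3: e_3 = (+2.47, -4.10);  n_3 = (-0.8566, -0.5160)
∠(n_0, n_3) = 104.12°
δ = |180° − 104.12°| = 75.88°
75.88° > 2α = 57.62°  →  invalid

δ = 75.88°, invalid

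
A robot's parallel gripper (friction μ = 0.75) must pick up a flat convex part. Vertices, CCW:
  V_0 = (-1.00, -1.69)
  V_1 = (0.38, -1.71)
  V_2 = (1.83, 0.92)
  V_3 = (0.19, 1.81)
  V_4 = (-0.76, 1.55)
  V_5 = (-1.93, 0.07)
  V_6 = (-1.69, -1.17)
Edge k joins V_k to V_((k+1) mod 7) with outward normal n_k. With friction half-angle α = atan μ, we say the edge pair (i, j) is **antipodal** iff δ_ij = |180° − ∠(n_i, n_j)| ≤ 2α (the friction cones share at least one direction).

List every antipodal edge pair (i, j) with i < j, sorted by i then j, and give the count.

α = atan 0.75 = 36.87°;  2α = 73.74°
n_0 = (-0.0145, -0.9999)
n_1 = (+0.8757, -0.4828)
n_2 = (+0.4770, +0.8789)
n_3 = (-0.2640, +0.9645)
n_4 = (-0.7845, +0.6202)
n_5 = (-0.9818, -0.1900)
n_6 = (-0.6019, -0.7986)
  (0,1): δ = 118.04°  ·
  (0,2): δ = 27.66°  ✓
  (0,3): δ = 16.14°  ✓
  (0,4): δ = 52.50°  ✓
  (0,5): δ = 101.78°  ·
  (0,6): δ = 143.83°  ·
  (1,2): δ = 89.62°  ·
  (1,3): δ = 45.82°  ✓
  (1,4): δ = 9.46°  ✓
  (1,5): δ = 39.82°  ✓
  (1,6): δ = 81.87°  ·
  (2,3): δ = 136.21°  ·
  (2,4): δ = 99.84°  ·
  (2,5): δ = 50.56°  ✓
  (2,6): δ = 8.51°  ✓
  (3,4): δ = 143.63°  ·
  (3,5): δ = 94.35°  ·
  (3,6): δ = 52.31°  ✓
  (4,5): δ = 130.72°  ·
  (4,6): δ = 88.67°  ·
  (5,6): δ = 137.96°  ·
antipodal pairs: 9

count = 9; pairs: (0,2), (0,3), (0,4), (1,3), (1,4), (1,5), (2,5), (2,6), (3,6)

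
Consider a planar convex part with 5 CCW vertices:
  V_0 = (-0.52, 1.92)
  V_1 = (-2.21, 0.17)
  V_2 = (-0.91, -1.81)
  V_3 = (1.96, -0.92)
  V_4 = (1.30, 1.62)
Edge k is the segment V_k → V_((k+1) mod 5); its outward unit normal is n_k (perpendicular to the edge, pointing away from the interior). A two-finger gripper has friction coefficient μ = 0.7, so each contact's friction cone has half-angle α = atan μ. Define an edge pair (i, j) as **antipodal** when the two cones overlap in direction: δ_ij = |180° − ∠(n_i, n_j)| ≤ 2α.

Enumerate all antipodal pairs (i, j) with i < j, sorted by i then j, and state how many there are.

count = 5; pairs: (0,2), (0,3), (1,3), (1,4), (2,4)

α = atan 0.7 = 34.99°;  2α = 69.98°
n_0 = (-0.7193, +0.6947)
n_1 = (-0.8359, -0.5488)
n_2 = (+0.2962, -0.9551)
n_3 = (+0.9679, +0.2515)
n_4 = (+0.1626, +0.9867)
  (0,1): δ = 102.71°  ·
  (0,2): δ = 28.77°  ✓
  (0,3): δ = 58.57°  ✓
  (0,4): δ = 124.64°  ·
  (1,2): δ = 106.06°  ·
  (1,3): δ = 18.72°  ✓
  (1,4): δ = 47.35°  ✓
  (2,3): δ = 92.66°  ·
  (2,4): δ = 26.59°  ✓
  (3,4): δ = 113.93°  ·
antipodal pairs: 5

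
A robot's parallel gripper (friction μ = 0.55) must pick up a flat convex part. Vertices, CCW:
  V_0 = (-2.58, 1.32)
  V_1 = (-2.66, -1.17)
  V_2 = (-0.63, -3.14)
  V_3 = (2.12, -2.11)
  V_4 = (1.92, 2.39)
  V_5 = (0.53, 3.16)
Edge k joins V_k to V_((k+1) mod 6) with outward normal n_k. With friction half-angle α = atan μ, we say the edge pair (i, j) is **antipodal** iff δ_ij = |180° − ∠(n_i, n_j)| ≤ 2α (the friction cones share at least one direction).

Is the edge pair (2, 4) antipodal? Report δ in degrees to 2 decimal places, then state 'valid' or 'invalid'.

δ = 49.52°, valid

α = atan 0.55 = 28.81°;  2α = 57.62°
edge 2: e_2 = (+2.75, +1.03);  n_2 = (+0.3508, -0.9365)
edge 4: e_4 = (-1.39, +0.77);  n_4 = (+0.4846, +0.8748)
∠(n_2, n_4) = 130.48°
δ = |180° − 130.48°| = 49.52°
49.52° ≤ 2α = 57.62°  →  valid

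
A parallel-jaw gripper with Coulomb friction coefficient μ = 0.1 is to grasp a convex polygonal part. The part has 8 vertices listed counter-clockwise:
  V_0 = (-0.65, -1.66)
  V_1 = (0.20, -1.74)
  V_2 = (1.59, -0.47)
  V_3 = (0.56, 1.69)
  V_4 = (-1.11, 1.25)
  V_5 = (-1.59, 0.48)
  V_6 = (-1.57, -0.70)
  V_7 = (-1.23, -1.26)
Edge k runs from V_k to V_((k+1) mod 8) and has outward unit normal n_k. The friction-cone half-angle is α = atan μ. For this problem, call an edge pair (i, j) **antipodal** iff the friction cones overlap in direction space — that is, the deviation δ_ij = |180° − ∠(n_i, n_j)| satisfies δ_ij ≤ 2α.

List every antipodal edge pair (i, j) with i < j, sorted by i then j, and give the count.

count = 1; pairs: (2,6)

α = atan 0.1 = 5.71°;  2α = 11.42°
n_0 = (-0.0937, -0.9956)
n_1 = (+0.6745, -0.7383)
n_2 = (+0.9026, +0.4304)
n_3 = (-0.2548, +0.9670)
n_4 = (-0.8486, +0.5290)
n_5 = (-0.9999, -0.0169)
n_6 = (-0.8548, -0.5190)
n_7 = (-0.5677, -0.8232)
  (0,1): δ = 132.21°  ·
  (0,2): δ = 59.13°  ·
  (0,3): δ = 20.14°  ·
  (0,4): δ = 63.44°  ·
  (0,5): δ = 96.35°  ·
  (0,6): δ = 126.64°  ·
  (0,7): δ = 150.78°  ·
  (1,2): δ = 106.92°  ·
  (1,3): δ = 27.66°  ·
  (1,4): δ = 15.64°  ·
  (1,5): δ = 48.55°  ·
  (1,6): δ = 78.85°  ·
  (1,7): δ = 102.99°  ·
  (2,3): δ = 100.73°  ·
  (2,4): δ = 57.43°  ·
  (2,5): δ = 24.52°  ·
  (2,6): δ = 5.77°  ✓
  (2,7): δ = 29.91°  ·
  (3,4): δ = 136.70°  ·
  (3,5): δ = 103.79°  ·
  (3,6): δ = 73.50°  ·
  (3,7): δ = 49.35°  ·
  (4,5): δ = 147.09°  ·
  (4,6): δ = 116.80°  ·
  (4,7): δ = 92.65°  ·
  (5,6): δ = 149.71°  ·
  (5,7): δ = 125.56°  ·
  (6,7): δ = 155.86°  ·
antipodal pairs: 1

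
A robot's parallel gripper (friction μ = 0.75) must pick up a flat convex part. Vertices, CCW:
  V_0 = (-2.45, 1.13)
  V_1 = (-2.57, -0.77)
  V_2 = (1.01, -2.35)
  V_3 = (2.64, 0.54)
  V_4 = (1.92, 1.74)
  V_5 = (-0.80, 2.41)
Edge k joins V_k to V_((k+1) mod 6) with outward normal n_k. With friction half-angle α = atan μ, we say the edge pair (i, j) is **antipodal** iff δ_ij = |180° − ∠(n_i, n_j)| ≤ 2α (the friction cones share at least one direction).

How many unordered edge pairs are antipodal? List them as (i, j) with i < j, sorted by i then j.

count = 6; pairs: (0,2), (0,3), (1,3), (1,4), (1,5), (2,5)

α = atan 0.75 = 36.87°;  2α = 73.74°
n_0 = (-0.9980, +0.0630)
n_1 = (-0.4038, -0.9149)
n_2 = (+0.8710, -0.4913)
n_3 = (+0.8575, +0.5145)
n_4 = (+0.2392, +0.9710)
n_5 = (-0.6129, +0.7901)
  (0,1): δ = 110.20°  ·
  (0,2): δ = 25.81°  ✓
  (0,3): δ = 34.58°  ✓
  (0,4): δ = 79.78°  ·
  (0,5): δ = 131.42°  ·
  (1,2): δ = 95.61°  ·
  (1,3): δ = 35.22°  ✓
  (1,4): δ = 9.98°  ✓
  (1,5): δ = 61.62°  ✓
  (2,3): δ = 119.61°  ·
  (2,4): δ = 74.41°  ·
  (2,5): δ = 22.77°  ✓
  (3,4): δ = 134.80°  ·
  (3,5): δ = 83.16°  ·
  (4,5): δ = 128.36°  ·
antipodal pairs: 6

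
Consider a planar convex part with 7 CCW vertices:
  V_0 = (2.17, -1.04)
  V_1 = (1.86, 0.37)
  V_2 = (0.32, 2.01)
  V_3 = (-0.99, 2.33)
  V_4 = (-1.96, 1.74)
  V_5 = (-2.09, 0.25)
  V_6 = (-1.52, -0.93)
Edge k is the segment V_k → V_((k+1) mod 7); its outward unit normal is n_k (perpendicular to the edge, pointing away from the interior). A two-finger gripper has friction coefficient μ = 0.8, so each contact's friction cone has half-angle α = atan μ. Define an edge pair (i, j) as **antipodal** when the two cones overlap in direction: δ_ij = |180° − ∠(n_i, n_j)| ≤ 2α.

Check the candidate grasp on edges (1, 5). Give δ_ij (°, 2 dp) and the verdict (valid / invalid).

α = atan 0.8 = 38.66°;  2α = 77.32°
edge 1: e_1 = (-1.54, +1.64);  n_1 = (+0.7290, +0.6845)
edge 5: e_5 = (+0.57, -1.18);  n_5 = (-0.9004, -0.4350)
∠(n_1, n_5) = 162.58°
δ = |180° − 162.58°| = 17.42°
17.42° ≤ 2α = 77.32°  →  valid

δ = 17.42°, valid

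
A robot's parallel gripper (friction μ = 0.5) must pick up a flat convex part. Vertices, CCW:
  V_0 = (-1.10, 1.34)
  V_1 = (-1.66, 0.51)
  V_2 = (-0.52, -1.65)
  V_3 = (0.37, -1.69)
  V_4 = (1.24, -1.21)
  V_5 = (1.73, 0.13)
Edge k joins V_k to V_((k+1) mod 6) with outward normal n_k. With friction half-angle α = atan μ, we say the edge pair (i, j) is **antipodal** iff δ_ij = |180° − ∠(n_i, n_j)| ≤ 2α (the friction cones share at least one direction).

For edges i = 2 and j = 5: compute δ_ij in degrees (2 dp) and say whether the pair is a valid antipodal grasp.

α = atan 0.5 = 26.57°;  2α = 53.13°
edge 2: e_2 = (+0.89, -0.04);  n_2 = (-0.0449, -0.9990)
edge 5: e_5 = (-2.83, +1.21);  n_5 = (+0.3931, +0.9195)
∠(n_2, n_5) = 159.42°
δ = |180° − 159.42°| = 20.58°
20.58° ≤ 2α = 53.13°  →  valid

δ = 20.58°, valid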